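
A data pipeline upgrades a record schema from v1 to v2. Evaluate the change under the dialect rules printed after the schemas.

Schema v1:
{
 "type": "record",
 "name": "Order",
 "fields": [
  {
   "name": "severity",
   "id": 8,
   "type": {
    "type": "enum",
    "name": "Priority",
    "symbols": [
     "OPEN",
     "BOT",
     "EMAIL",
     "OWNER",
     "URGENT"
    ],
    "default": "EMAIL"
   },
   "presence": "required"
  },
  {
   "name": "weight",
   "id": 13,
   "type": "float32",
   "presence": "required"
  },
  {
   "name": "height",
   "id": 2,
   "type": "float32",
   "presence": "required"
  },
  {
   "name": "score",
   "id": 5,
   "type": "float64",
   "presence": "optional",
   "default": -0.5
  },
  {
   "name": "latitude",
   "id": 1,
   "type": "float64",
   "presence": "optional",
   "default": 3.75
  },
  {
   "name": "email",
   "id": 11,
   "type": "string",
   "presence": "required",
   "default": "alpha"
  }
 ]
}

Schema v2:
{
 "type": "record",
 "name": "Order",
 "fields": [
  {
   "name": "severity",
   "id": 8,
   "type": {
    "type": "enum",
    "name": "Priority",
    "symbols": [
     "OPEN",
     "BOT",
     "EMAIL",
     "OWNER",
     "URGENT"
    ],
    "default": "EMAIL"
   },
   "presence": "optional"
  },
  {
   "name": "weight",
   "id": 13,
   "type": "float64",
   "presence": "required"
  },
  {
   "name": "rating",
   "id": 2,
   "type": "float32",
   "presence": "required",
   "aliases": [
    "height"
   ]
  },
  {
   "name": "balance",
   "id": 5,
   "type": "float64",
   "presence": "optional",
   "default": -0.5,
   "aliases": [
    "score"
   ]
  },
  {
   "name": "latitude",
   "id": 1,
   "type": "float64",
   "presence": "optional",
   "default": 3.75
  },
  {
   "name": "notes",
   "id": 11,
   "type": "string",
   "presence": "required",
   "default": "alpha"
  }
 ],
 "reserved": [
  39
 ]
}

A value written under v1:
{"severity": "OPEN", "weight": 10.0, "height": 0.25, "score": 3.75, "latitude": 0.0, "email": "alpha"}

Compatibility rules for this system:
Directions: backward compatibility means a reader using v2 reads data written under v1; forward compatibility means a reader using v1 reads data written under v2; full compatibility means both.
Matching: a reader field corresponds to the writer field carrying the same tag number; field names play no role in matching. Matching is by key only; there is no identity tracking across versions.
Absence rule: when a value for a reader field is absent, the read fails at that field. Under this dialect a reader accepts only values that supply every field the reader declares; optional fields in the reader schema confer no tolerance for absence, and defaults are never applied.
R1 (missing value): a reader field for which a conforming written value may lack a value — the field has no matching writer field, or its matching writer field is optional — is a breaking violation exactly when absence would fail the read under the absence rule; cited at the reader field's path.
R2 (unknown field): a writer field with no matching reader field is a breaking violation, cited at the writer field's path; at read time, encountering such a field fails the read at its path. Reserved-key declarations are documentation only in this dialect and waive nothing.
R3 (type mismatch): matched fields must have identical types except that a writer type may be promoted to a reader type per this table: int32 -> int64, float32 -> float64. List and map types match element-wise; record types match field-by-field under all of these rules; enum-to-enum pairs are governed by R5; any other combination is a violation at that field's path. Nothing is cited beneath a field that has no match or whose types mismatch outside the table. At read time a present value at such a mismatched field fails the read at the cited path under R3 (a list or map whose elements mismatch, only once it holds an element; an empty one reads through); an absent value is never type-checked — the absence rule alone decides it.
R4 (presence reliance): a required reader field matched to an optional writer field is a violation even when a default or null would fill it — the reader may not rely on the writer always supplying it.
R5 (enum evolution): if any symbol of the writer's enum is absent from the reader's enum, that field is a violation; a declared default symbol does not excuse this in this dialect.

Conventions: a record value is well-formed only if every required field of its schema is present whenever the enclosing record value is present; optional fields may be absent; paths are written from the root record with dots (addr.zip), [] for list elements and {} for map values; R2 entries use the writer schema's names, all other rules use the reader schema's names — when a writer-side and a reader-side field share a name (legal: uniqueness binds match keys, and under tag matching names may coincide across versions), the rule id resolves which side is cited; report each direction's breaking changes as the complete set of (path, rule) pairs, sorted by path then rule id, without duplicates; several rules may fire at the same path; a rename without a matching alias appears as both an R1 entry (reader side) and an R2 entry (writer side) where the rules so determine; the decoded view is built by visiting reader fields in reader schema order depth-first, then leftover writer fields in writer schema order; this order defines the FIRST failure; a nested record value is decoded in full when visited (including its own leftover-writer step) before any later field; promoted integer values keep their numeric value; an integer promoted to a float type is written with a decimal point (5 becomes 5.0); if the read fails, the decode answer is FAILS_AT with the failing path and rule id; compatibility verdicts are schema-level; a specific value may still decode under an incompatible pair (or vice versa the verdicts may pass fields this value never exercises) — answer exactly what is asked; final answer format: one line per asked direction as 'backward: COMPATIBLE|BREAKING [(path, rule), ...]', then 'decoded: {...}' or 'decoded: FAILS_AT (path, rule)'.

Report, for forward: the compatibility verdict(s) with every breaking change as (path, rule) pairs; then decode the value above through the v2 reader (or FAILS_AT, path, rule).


in Order below, arrows point writer -> reader
checking forward for Order: reader v1 against writer v2:
  writer optional, Priority -> Priority: reader severity maps from writer severity
  writer required, float64 -> float32: reader weight maps from writer weight
  writer required, float32 -> float32: reader height maps from writer rating
  writer optional, float64 -> float64: reader score maps from writer balance
  writer optional, float64 -> float64: reader latitude maps from writer latitude
  writer required, string -> string: reader email maps from writer notes
  breaking: (latitude, R1)
  breaking: (score, R1)
  breaking: (severity, R1)
  breaking: (severity, R4)
  breaking: (weight, R3)
  => 5 violation(s): forward is BREAKING for Order
migrating the Order value to v2:
  severity := "OPEN"
  weight := 10.0 (float32 -> float64)
  rating := 0.25 (from writer height)
  balance := 3.75 (from writer score)
  latitude := 0.0
  notes := "alpha" (from writer email)
  => decoded: {"severity": "OPEN", "weight": 10.0, "rating": 0.25, "balance": 3.75, "latitude": 0.0, "notes": "alpha"}

forward: BREAKING [(latitude, R1), (score, R1), (severity, R1), (severity, R4), (weight, R3)]; decoded: {"severity": "OPEN", "weight": 10.0, "rating": 0.25, "balance": 3.75, "latitude": 0.0, "notes": "alpha"}


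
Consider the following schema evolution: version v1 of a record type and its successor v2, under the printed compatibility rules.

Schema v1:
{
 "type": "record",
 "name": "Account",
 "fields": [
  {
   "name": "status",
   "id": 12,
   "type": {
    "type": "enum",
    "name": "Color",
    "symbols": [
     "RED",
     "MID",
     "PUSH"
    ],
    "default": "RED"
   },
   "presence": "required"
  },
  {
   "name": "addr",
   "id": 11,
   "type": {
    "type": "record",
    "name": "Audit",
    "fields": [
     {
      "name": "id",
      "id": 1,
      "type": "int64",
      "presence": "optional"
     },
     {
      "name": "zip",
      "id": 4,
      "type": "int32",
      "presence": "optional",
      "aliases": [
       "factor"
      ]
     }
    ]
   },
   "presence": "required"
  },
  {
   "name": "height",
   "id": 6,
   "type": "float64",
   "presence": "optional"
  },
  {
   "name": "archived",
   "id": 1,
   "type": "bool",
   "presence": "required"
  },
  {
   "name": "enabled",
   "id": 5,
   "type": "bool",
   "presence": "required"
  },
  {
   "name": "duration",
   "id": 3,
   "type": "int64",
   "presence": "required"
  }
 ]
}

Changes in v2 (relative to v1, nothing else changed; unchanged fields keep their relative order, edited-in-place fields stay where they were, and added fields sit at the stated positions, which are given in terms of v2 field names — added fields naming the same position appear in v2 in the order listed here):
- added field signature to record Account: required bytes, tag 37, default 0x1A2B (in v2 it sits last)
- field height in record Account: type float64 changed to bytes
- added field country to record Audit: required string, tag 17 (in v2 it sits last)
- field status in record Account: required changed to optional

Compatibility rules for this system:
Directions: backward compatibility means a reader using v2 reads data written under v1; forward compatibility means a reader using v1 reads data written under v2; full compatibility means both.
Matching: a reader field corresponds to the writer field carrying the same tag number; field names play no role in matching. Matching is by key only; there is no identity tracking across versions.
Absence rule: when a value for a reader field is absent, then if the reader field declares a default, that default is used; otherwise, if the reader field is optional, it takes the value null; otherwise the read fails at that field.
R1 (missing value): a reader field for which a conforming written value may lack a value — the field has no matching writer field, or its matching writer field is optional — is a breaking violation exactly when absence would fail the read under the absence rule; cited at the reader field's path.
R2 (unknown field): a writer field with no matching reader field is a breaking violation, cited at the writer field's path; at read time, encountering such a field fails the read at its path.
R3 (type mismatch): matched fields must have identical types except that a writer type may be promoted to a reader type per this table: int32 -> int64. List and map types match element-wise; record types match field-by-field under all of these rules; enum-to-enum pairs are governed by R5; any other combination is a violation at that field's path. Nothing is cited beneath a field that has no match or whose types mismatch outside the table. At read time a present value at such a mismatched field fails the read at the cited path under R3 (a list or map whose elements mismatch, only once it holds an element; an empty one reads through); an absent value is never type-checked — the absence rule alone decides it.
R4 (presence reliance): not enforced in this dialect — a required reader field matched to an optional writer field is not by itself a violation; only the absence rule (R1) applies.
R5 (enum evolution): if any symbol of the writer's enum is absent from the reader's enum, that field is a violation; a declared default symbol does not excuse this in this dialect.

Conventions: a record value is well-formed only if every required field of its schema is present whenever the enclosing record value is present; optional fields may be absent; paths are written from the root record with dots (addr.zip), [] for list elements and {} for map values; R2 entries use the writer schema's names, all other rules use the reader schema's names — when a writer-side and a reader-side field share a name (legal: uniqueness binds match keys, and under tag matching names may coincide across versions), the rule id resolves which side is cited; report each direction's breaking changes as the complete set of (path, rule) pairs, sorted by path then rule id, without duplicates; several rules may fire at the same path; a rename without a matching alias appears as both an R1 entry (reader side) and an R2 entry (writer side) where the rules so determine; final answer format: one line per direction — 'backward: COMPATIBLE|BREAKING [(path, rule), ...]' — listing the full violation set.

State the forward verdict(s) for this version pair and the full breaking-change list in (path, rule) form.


the writer's type comes first in each Account pair
forward for Account (reader v1, writer v2):
  Color -> Color, writer optional: status aligns to status
  Audit -> Audit, writer required: addr aligns to addr
  bytes -> float64, writer optional: height aligns to height
  bool -> bool, writer required: archived aligns to archived
  bool -> bool, writer required: enabled aligns to enabled
  int64 -> int64, writer required: duration aligns to duration
  writer signature: unknown to reader
  int64 -> int64, writer optional: addr.id aligns to addr.id
  int32 -> int32, writer optional: addr.zip aligns to addr.zip
  writer addr.country: unknown to reader
  breaking: (addr.country, R2)
  breaking: (height, R3)
  breaking: (signature, R2)
  breaking: (status, R1)
  forward on Account therefore BREAKING (4)

forward: BREAKING [(addr.country, R2), (height, R3), (signature, R2), (status, R1)]


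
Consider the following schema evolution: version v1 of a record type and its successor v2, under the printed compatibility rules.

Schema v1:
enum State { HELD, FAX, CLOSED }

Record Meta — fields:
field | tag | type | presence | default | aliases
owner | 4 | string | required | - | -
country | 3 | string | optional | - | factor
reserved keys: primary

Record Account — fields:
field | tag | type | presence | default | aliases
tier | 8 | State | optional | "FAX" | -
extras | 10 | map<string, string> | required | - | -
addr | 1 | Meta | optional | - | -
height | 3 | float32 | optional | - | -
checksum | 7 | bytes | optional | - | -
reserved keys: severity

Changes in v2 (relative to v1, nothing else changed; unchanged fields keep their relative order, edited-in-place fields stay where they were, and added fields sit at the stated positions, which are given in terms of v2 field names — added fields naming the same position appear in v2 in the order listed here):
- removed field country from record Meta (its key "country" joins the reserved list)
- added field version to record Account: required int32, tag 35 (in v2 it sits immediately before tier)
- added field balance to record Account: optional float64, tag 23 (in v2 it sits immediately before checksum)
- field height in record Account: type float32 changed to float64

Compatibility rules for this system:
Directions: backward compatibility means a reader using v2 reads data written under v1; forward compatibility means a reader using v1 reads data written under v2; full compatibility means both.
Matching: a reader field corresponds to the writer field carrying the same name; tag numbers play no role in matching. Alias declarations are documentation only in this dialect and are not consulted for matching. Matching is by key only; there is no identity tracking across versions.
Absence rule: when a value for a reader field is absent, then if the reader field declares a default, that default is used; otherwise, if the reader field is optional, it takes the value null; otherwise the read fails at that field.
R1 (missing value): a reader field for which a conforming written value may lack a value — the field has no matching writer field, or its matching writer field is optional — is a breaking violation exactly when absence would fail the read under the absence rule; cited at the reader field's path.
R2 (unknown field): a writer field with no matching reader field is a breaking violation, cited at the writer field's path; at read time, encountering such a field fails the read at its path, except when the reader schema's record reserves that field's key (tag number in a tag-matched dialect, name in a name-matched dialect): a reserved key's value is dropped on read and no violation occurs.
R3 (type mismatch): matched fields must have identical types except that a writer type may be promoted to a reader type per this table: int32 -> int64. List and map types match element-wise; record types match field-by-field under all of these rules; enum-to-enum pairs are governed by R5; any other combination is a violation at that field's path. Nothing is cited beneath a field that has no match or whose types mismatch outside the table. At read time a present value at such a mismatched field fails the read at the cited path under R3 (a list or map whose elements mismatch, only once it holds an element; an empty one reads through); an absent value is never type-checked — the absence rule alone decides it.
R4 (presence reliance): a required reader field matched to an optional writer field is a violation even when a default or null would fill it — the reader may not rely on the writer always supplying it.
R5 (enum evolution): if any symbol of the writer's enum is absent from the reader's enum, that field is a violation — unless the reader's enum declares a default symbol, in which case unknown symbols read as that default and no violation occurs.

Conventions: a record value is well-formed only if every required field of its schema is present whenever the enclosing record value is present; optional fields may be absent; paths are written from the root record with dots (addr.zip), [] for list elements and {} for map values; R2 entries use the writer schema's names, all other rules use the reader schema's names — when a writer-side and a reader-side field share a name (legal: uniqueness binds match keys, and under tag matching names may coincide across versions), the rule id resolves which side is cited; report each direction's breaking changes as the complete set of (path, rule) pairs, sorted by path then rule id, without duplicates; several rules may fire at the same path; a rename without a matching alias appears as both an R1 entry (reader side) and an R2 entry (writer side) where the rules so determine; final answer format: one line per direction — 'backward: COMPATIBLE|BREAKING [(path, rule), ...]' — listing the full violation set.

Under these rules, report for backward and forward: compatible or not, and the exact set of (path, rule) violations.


in Account below, arrows point writer -> reader
checking backward for Account: reader v2 against writer v1:
  version: no writer-side match
  writer optional, State -> State: reader tier maps from writer tier
  writer required, map<string, string> -> map<string, string>: reader extras maps from writer extras
  writer optional, Meta -> Meta: reader addr maps from writer addr
  writer optional, float32 -> float64: reader height maps from writer height
  balance: no writer-side match
  writer optional, bytes -> bytes: reader checksum maps from writer checksum
  writer required, string -> string: reader addr.owner maps from writer addr.owner
  leftover writer field: addr.country
  R3 fires at height
  R1 fires at version
  => 2 violation(s): backward is BREAKING for Account
checking forward for Account: reader v1 against writer v2:
  writer optional, State -> State: reader tier maps from writer tier
  writer required, map<string, string> -> map<string, string>: reader extras maps from writer extras
  writer optional, Meta -> Meta: reader addr maps from writer addr
  writer optional, float64 -> float32: reader height maps from writer height
  writer optional, bytes -> bytes: reader checksum maps from writer checksum
  leftover writer field: version
  leftover writer field: balance
  writer required, string -> string: reader addr.owner maps from writer addr.owner
  addr.country: no writer-side match
  R2 fires at balance
  R3 fires at height
  R2 fires at version
  => 3 violation(s): forward is BREAKING for Account

backward: BREAKING [(height, R3), (version, R1)]; forward: BREAKING [(balance, R2), (height, R3), (version, R2)]


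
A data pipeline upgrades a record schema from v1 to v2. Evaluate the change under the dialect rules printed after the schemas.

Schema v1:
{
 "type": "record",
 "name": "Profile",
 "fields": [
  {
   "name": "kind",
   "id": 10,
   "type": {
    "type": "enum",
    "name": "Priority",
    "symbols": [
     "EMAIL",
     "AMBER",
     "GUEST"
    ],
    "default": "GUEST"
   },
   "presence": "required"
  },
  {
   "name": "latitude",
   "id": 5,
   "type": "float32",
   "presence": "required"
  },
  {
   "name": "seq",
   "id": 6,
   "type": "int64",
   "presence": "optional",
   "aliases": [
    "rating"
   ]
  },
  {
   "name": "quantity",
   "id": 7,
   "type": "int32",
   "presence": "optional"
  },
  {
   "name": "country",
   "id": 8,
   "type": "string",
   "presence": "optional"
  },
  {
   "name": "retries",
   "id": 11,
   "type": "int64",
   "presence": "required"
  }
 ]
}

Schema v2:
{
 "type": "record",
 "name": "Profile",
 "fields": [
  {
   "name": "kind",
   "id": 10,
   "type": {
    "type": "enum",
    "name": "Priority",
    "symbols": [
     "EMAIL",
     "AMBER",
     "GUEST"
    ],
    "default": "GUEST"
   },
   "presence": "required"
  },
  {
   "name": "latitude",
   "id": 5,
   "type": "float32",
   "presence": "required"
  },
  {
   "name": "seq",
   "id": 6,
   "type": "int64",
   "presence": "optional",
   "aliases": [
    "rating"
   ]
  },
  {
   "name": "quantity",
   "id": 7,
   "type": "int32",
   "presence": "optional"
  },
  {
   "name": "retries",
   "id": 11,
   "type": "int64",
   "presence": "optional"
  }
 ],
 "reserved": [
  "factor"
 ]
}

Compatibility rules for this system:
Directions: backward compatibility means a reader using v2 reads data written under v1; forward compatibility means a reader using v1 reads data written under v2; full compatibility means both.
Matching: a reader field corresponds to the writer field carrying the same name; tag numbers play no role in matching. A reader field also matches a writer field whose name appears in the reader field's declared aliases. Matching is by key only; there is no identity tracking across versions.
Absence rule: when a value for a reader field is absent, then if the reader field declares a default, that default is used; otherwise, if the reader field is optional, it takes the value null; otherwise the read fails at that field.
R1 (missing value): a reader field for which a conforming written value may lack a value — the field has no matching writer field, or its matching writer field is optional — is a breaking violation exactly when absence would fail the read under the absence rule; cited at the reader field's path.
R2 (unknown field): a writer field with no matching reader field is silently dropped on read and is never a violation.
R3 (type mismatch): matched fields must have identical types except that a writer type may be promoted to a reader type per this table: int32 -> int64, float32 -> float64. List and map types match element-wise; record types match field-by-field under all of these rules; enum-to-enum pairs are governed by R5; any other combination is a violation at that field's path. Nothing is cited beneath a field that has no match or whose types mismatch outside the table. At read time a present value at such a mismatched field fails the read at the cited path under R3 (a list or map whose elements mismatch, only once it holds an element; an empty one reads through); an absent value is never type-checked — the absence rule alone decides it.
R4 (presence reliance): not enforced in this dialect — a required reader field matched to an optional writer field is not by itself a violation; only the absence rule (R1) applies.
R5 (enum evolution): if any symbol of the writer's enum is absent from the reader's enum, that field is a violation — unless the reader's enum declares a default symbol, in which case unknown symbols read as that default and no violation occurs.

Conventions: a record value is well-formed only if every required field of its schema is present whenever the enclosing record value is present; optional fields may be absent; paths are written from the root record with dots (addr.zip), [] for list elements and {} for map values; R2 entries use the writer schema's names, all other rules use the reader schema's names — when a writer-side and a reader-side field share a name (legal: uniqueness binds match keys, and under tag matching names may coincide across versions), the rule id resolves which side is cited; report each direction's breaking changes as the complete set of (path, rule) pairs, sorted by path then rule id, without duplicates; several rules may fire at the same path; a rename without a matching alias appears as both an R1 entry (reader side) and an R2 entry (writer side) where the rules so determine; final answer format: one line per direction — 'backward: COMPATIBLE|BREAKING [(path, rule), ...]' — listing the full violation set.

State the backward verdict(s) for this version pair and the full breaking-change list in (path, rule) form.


backward: COMPATIBLE []

the writer's type comes first in each Profile pair
checking backward for Profile: reader v2 against writer v1:
  kind: Priority -> Priority, writer required; from kind
  latitude: float32 -> float32, writer required; from latitude
  seq: int64 -> int64, writer optional; from seq
  quantity: int32 -> int32, writer optional; from quantity
  retries: int64 -> int64, writer required; from retries
  writer country: unknown to reader
  => backward: COMPATIBLE
remaining Profile differences; none change what is asked:
  removed field country from record Profile -> no rule fires on it in Profile's dialect; the asked verdict holds
  field retries in record Profile: required changed to optional -> matters only for Profile's forward compatibility — outside the asked direction


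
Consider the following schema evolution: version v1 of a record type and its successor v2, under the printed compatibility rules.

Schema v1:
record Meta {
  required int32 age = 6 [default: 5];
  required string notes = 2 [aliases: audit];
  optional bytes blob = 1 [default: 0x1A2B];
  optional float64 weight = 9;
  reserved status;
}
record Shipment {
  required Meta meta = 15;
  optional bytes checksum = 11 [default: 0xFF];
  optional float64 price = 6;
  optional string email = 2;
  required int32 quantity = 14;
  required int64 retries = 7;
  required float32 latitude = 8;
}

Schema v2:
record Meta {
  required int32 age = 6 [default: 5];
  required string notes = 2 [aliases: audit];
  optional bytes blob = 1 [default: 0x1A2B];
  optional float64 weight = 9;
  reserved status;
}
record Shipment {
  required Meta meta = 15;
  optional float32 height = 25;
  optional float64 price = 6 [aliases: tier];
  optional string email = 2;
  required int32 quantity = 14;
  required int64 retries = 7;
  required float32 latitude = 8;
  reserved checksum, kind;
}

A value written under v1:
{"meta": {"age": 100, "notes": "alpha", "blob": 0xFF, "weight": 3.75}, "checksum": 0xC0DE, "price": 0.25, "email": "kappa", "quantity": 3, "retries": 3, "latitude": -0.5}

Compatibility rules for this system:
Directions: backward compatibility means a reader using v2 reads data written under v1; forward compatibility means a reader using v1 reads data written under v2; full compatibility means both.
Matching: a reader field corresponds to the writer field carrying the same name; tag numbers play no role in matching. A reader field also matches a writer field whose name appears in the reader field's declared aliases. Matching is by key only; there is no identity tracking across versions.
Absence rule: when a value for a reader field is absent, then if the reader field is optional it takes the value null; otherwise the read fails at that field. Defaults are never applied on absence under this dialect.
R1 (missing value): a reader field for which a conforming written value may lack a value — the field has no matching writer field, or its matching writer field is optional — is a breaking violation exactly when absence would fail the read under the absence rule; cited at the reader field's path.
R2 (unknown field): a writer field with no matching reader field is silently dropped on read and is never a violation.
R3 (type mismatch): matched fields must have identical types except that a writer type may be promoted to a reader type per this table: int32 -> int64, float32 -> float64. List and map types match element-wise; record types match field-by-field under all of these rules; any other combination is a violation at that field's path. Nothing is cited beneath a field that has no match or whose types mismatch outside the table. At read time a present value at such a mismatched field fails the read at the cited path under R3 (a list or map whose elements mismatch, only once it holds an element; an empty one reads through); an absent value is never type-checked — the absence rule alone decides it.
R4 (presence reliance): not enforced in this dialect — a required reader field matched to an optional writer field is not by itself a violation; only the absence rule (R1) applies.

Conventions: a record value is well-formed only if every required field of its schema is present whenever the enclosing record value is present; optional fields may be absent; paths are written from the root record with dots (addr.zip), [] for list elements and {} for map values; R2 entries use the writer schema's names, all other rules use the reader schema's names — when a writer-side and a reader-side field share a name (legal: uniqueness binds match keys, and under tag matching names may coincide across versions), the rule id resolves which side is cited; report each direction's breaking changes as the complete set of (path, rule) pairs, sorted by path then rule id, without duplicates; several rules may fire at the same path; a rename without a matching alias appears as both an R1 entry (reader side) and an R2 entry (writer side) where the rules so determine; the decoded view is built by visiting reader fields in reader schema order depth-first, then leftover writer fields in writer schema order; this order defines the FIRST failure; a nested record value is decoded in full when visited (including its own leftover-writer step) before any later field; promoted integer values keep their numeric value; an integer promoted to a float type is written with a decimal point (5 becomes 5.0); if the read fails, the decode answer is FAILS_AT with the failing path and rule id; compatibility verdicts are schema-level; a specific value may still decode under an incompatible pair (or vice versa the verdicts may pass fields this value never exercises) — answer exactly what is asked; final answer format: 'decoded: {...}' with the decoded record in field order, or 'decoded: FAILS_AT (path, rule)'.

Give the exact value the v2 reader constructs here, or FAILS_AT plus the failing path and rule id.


arrows below run writer -> reader for Shipment
decode walk for Shipment under reader schema v2:
  meta.age := 100
  meta.notes := "alpha"
  meta.blob := 0xFF
  meta.weight := 3.75
  height := null (not supplied -> null)
  price := 0.25
  email := "kappa"
  quantity := 3
  retries := 3
  latitude := -0.5
  writer checksum: unmatched, discarded
  => decoded: {"meta": {"age": 100, "notes": "alpha", "blob": 0xFF, "weight": 3.75}, "height": null, "price": 0.25, "email": "kappa", "quantity": 3, "retries": 3, "latitude": -0.5}

decoded: {"meta": {"age": 100, "notes": "alpha", "blob": 0xFF, "weight": 3.75}, "height": null, "price": 0.25, "email": "kappa", "quantity": 3, "retries": 3, "latitude": -0.5}


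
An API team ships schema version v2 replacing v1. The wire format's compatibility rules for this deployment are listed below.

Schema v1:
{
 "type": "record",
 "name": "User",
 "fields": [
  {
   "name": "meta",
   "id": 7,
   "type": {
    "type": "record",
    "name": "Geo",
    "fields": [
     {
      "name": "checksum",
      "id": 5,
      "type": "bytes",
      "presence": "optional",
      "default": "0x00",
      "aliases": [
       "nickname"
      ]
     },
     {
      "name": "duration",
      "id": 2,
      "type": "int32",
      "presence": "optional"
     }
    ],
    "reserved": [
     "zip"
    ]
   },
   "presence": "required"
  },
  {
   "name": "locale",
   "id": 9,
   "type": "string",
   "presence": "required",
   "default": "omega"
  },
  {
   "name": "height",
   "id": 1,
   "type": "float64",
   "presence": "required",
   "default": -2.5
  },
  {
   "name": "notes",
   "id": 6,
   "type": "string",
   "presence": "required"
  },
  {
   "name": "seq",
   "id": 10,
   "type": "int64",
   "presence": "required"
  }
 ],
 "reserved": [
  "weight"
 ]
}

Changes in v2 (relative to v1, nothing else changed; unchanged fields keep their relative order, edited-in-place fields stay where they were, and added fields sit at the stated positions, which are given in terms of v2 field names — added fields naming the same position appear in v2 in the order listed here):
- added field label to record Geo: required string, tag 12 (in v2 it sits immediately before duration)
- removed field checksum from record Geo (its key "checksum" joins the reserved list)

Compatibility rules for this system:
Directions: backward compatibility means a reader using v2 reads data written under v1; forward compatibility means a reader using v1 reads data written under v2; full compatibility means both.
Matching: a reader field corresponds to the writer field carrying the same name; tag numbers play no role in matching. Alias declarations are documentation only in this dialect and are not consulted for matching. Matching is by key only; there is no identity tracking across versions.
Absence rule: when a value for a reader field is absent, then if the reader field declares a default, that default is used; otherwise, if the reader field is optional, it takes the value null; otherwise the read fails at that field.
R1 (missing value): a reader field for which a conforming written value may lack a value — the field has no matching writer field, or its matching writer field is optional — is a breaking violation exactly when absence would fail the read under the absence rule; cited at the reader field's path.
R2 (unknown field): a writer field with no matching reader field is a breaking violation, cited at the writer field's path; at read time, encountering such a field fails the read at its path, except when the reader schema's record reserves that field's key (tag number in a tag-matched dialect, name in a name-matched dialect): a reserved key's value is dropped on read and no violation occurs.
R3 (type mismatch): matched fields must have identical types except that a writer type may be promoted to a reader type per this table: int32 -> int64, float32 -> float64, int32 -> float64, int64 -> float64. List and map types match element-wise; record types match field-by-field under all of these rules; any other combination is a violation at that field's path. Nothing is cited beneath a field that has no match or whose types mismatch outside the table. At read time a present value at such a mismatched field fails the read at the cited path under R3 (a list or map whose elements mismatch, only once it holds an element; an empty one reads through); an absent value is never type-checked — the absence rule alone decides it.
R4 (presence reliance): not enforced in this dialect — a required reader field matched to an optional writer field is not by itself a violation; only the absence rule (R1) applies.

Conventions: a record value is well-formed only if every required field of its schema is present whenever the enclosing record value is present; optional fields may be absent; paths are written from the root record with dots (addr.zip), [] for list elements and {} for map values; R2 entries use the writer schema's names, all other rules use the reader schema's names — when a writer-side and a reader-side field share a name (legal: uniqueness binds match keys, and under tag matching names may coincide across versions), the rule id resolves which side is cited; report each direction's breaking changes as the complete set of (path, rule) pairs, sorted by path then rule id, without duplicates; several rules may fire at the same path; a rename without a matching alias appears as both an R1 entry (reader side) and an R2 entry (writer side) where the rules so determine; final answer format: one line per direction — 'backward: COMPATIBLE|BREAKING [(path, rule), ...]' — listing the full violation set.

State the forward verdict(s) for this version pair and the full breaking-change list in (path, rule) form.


in User below, arrows point writer -> reader
forward analysis of User with v1 as reader and v2 as writer:
  meta <- meta (Geo -> Geo, writer required)
  locale <- locale (string -> string, writer required)
  height <- height (float64 -> float64, writer required)
  notes <- notes (string -> string, writer required)
  seq <- seq (int64 -> int64, writer required)
  no writer field matches reader meta.checksum
  meta.duration <- meta.duration (int32 -> int32, writer optional)
  writer meta.label: unknown to reader
  violation R2 at meta.label
  => forward: BREAKING (1)
the other User changes do not affect what is asked:
  removed field checksum from record Geo (its key "checksum" joins the reserved list) -> inert for the asked User verdict: nothing fires

forward: BREAKING [(meta.label, R2)]


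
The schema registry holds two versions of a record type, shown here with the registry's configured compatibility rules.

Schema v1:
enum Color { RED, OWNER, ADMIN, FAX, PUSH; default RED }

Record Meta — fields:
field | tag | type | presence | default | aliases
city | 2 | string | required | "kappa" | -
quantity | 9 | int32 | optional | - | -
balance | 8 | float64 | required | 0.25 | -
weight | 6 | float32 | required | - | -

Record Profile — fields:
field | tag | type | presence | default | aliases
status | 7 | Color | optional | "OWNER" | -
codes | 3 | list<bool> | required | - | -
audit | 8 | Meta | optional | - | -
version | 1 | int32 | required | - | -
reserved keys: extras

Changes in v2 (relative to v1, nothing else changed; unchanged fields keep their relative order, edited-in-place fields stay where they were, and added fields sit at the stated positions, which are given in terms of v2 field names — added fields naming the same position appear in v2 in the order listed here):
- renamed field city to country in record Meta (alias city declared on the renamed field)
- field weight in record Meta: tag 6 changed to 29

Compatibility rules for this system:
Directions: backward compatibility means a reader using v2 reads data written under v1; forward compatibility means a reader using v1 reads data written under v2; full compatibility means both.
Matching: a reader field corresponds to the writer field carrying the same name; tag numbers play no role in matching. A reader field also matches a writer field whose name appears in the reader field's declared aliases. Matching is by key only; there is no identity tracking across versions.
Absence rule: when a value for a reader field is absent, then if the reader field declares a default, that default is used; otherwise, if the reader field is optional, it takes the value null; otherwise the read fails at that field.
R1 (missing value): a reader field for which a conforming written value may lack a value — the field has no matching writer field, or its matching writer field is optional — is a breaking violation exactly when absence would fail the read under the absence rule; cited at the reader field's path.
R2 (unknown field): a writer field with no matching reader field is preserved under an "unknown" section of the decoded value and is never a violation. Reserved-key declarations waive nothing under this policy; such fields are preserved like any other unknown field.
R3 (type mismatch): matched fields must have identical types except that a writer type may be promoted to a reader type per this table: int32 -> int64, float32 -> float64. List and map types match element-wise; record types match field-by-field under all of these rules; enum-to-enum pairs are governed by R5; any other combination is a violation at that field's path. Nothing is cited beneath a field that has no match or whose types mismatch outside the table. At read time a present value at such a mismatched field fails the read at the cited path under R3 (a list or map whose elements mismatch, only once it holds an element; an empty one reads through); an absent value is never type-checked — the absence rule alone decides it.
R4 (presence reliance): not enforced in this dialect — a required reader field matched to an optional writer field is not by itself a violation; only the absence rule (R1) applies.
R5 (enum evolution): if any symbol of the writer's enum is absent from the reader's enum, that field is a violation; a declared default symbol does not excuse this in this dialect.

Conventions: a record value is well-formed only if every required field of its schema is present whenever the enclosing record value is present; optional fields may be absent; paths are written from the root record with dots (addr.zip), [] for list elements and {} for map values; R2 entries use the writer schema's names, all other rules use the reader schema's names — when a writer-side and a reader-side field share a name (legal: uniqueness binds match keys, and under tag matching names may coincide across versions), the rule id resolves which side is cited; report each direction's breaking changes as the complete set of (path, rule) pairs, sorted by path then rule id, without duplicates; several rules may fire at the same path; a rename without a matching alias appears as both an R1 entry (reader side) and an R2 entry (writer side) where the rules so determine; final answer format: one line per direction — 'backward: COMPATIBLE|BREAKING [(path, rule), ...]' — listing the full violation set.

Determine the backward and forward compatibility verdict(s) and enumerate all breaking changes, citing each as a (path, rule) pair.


backward: COMPATIBLE []; forward: COMPATIBLE []

each type pair in Profile: writer, then reader
backward for Profile (reader v2, writer v1):
  status <- status (Color -> Color, writer optional)
  codes <- codes (list<bool> -> list<bool>, writer required)
  audit <- audit (Meta -> Meta, writer optional)
  version <- version (int32 -> int32, writer required)
  audit.country <- audit.city (string -> string, writer required)
  audit.quantity <- audit.quantity (int32 -> int32, writer optional)
  audit.balance <- audit.balance (float64 -> float64, writer required)
  audit.weight <- audit.weight (float32 -> float32, writer required)
  nothing fires on Profile: backward is COMPATIBLE
forward for Profile (reader v1, writer v2):
  status <- status (Color -> Color, writer optional)
  codes <- codes (list<bool> -> list<bool>, writer required)
  audit <- audit (Meta -> Meta, writer optional)
  version <- version (int32 -> int32, writer required)
  no writer field matches reader audit.city
  audit.quantity <- audit.quantity (int32 -> int32, writer optional)
  audit.balance <- audit.balance (float64 -> float64, writer required)
  audit.weight <- audit.weight (float32 -> float32, writer required)
  writer audit.country: unknown to reader
  nothing fires on Profile: forward is COMPATIBLE
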